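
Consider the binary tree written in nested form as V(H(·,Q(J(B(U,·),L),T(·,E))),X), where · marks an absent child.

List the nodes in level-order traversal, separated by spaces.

Level-order visits nodes level by level from the root, left to right within each level.
Level 0: V
Level 1: H, X
Level 2: Q
Level 3: J, T
Level 4: B, L, E
Level 5: U

V H X Q J T B L E U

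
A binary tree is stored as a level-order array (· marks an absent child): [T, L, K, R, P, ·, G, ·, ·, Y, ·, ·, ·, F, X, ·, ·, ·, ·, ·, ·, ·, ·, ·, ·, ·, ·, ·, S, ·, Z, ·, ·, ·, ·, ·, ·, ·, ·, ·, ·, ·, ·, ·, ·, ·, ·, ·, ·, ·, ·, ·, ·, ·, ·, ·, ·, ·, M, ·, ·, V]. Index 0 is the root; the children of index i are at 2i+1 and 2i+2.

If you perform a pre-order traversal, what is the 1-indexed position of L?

2

Pre-order visits the node, then its left subtree, then its right subtree.
Visit T.
At T: go left to L.
  Visit L.
  At L: go left to R.
    R is a leaf — visit R.
  At L: go right to P.
    Visit P.
    At P: go left to Y.
      Y is a leaf — visit Y.
    At P: no right child.
At T: go right to K.
  Visit K.
  At K: no left child.
  At K: go right to G.
    Visit G.
    At G: go left to F.
      Visit F.
      At F: no left child.
      At F: go right to S.
        Visit S.
        At S: no left child.
        At S: go right to M.
          M is a leaf — visit M.
    At G: go right to X.
      Visit X.
      At X: no left child.
      At X: go right to Z.
        Visit Z.
        At Z: go left to V.
          V is a leaf — visit V.
        At Z: no right child.
Full pre-order sequence: T, L, R, P, Y, K, G, F, S, M, X, Z, V.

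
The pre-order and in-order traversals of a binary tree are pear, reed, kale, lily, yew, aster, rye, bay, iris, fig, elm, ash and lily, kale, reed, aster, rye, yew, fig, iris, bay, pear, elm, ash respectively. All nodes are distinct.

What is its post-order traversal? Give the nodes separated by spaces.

lily kale rye aster fig iris bay yew reed ash elm pear

The first element of pre-order is the root; it splits in-order into left and right subtrees.
Root pear: left subtree has 9 nodes {lily, kale, reed, aster, rye, yew, fig, iris, bay}, right has 2 {elm, ash}.
  Root reed: left subtree has 2 nodes {lily, kale}, right has 6 {aster, rye, yew, fig, iris, bay}.
    Root kale: left subtree has 1 node {lily}, right has 0 { }.
    Root yew: left subtree has 2 nodes {aster, rye}, right has 3 {fig, iris, bay}.
      Root aster: left subtree has 0 nodes { }, right has 1 {rye}.
      Root bay: left subtree has 2 nodes {fig, iris}, right has 0 { }.
        Root iris: left subtree has 1 node {fig}, right has 0 { }.
  Root elm: left subtree has 0 nodes { }, right has 1 {ash}.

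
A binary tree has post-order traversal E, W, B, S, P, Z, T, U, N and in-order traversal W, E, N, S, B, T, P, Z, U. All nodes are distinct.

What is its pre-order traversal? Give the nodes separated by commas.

The last element of post-order is the root; it splits in-order into left and right subtrees.
Root N: left subtree has 2 nodes {W, E}, right has 6 {S, B, T, P, Z, U}.
  Root W: left subtree has 0 nodes { }, right has 1 {E}.
  Root U: left subtree has 5 nodes {S, B, T, P, Z}, right has 0 { }.
    Root T: left subtree has 2 nodes {S, B}, right has 2 {P, Z}.
      Root S: left subtree has 0 nodes { }, right has 1 {B}.
      Root Z: left subtree has 1 node {P}, right has 0 { }.

N, W, E, U, T, S, B, Z, P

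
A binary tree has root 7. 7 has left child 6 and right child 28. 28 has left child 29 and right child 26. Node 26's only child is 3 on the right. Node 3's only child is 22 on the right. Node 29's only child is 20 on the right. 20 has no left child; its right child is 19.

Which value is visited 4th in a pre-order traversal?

29

Pre-order visits the node, then its left subtree, then its right subtree.
Visit 7.
At 7: go left to 6.
  6 is a leaf — visit 6.
At 7: go right to 28.
  Visit 28.
  At 28: go left to 29.
    Visit 29.
    At 29: no left child.
    At 29: go right to 20.
      Visit 20.
      At 20: no left child.
      At 20: go right to 19.
        19 is a leaf — visit 19.
  At 28: go right to 26.
    Visit 26.
    At 26: no left child.
    At 26: go right to 3.
      Visit 3.
      At 3: no left child.
      At 3: go right to 22.
        22 is a leaf — visit 22.
Full pre-order sequence: 7, 6, 28, 29, 20, 19, 26, 3, 22.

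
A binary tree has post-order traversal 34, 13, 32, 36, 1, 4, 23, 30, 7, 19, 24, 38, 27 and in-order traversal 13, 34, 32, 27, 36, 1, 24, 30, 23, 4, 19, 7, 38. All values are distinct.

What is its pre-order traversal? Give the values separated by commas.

27, 32, 13, 34, 38, 24, 1, 36, 19, 30, 23, 4, 7

The last element of post-order is the root; it splits in-order into left and right subtrees.
Root 27: left subtree has 3 nodes {13, 34, 32}, right has 9 {36, 1, 24, 30, 23, 4, 19, 7, 38}.
  Root 32: left subtree has 2 nodes {13, 34}, right has 0 { }.
    Root 13: left subtree has 0 nodes { }, right has 1 {34}.
  Root 38: left subtree has 8 nodes {36, 1, 24, 30, 23, 4, 19, 7}, right has 0 { }.
    Root 24: left subtree has 2 nodes {36, 1}, right has 5 {30, 23, 4, 19, 7}.
      Root 1: left subtree has 1 node {36}, right has 0 { }.
      Root 19: left subtree has 3 nodes {30, 23, 4}, right has 1 {7}.
        Root 30: left subtree has 0 nodes { }, right has 2 {23, 4}.
          Root 23: left subtree has 0 nodes { }, right has 1 {4}.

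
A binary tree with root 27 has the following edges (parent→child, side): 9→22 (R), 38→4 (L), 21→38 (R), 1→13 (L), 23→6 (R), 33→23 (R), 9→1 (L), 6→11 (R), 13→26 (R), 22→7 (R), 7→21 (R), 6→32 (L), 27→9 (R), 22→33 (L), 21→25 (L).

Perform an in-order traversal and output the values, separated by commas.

In-order visits the left subtree, then the node, then the right subtree.
At 27: no left child.
Visit 27.
At 27: go right to 9.
  At 9: go left to 1.
    At 1: go left to 13.
      At 13: no left child.
      Visit 13.
      At 13: go right to 26.
        26 is a leaf — visit 26.
    Visit 1.
    At 1: no right child.
  Visit 9.
  At 9: go right to 22.
    At 22: go left to 33.
      At 33: no left child.
      Visit 33.
      At 33: go right to 23.
        At 23: no left child.
        Visit 23.
        At 23: go right to 6.
          At 6: go left to 32.
            32 is a leaf — visit 32.
          Visit 6.
          At 6: go right to 11.
            11 is a leaf — visit 11.
    Visit 22.
    At 22: go right to 7.
      At 7: no left child.
      Visit 7.
      At 7: go right to 21.
        At 21: go left to 25.
          25 is a leaf — visit 25.
        Visit 21.
        At 21: go right to 38.
          At 38: go left to 4.
            4 is a leaf — visit 4.
          Visit 38.
          At 38: no right child.

27, 13, 26, 1, 9, 33, 23, 32, 6, 11, 22, 7, 25, 21, 4, 38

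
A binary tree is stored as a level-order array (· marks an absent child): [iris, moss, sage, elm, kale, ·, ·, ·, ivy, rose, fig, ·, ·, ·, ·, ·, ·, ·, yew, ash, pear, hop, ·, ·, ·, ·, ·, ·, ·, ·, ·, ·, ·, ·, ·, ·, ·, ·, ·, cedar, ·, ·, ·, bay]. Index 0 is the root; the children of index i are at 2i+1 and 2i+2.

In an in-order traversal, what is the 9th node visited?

kale

In-order visits the left subtree, then the node, then the right subtree.
At iris: go left to moss.
  At moss: go left to elm.
    At elm: no left child.
    Visit elm.
    At elm: go right to ivy.
      At ivy: no left child.
      Visit ivy.
      At ivy: go right to yew.
        yew is a leaf — visit yew.
  Visit moss.
  At moss: go right to kale.
    At kale: go left to rose.
      At rose: go left to ash.
        At ash: go left to cedar.
          cedar is a leaf — visit cedar.
        Visit ash.
        At ash: no right child.
      Visit rose.
      At rose: go right to pear.
        pear is a leaf — visit pear.
    Visit kale.
    At kale: go right to fig.
      At fig: go left to hop.
        At hop: go left to bay.
          bay is a leaf — visit bay.
        Visit hop.
        At hop: no right child.
      Visit fig.
      At fig: no right child.
Visit iris.
At iris: go right to sage.
  sage is a leaf — visit sage.
Full in-order sequence: elm, ivy, yew, moss, cedar, ash, rose, pear, kale, bay, hop, fig, iris, sage.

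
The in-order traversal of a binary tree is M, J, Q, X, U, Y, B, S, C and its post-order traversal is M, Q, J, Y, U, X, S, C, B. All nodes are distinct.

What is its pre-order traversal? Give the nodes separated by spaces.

The last element of post-order is the root; it splits in-order into left and right subtrees.
Root B: left subtree has 6 nodes {M, J, Q, X, U, Y}, right has 2 {S, C}.
  Root X: left subtree has 3 nodes {M, J, Q}, right has 2 {U, Y}.
    Root J: left subtree has 1 node {M}, right has 1 {Q}.
    Root U: left subtree has 0 nodes { }, right has 1 {Y}.
  Root C: left subtree has 1 node {S}, right has 0 { }.

B X J M Q U Y C S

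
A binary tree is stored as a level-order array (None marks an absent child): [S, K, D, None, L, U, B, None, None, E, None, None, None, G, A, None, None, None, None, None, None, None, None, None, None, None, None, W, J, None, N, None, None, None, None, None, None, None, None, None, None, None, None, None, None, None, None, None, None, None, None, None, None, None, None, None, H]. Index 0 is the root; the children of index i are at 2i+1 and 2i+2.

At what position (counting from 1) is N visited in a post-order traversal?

9

Post-order visits the left subtree, then the right subtree, then the node.
At S: go left to K.
  At K: no left child.
  At K: go right to L.
    At L: go left to E.
      E is a leaf — visit E.
    At L: no right child.
    Visit L.
  Visit K.
At S: go right to D.
  At D: go left to U.
    U is a leaf — visit U.
  At D: go right to B.
    At B: go left to G.
      At G: go left to W.
        At W: no left child.
        At W: go right to H.
          H is a leaf — visit H.
        Visit W.
      At G: go right to J.
        J is a leaf — visit J.
      Visit G.
    At B: go right to A.
      At A: no left child.
      At A: go right to N.
        N is a leaf — visit N.
      Visit A.
    Visit B.
  Visit D.
Visit S.
Full post-order sequence: E, L, K, U, H, W, J, G, N, A, B, D, S.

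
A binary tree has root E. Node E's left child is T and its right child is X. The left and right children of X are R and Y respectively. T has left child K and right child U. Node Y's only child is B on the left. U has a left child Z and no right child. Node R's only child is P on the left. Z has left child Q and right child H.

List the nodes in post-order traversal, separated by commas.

K, Q, H, Z, U, T, P, R, B, Y, X, E

Post-order visits the left subtree, then the right subtree, then the node.
At E: go left to T.
  At T: go left to K.
    K is a leaf — visit K.
  At T: go right to U.
    At U: go left to Z.
      At Z: go left to Q.
        Q is a leaf — visit Q.
      At Z: go right to H.
        H is a leaf — visit H.
      Visit Z.
    At U: no right child.
    Visit U.
  Visit T.
At E: go right to X.
  At X: go left to R.
    At R: go left to P.
      P is a leaf — visit P.
    At R: no right child.
    Visit R.
  At X: go right to Y.
    At Y: go left to B.
      B is a leaf — visit B.
    At Y: no right child.
    Visit Y.
  Visit X.
Visit E.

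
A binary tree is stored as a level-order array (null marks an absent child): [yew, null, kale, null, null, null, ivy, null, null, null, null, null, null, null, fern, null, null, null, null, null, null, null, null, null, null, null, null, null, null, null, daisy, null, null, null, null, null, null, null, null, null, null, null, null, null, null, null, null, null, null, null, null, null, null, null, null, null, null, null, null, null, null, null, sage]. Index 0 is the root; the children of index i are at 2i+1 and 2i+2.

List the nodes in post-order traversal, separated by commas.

sage, daisy, fern, ivy, kale, yew

Post-order visits the left subtree, then the right subtree, then the node.
At yew: no left child.
At yew: go right to kale.
  At kale: no left child.
  At kale: go right to ivy.
    At ivy: no left child.
    At ivy: go right to fern.
      At fern: no left child.
      At fern: go right to daisy.
        At daisy: no left child.
        At daisy: go right to sage.
          sage is a leaf — visit sage.
        Visit daisy.
      Visit fern.
    Visit ivy.
  Visit kale.
Visit yew.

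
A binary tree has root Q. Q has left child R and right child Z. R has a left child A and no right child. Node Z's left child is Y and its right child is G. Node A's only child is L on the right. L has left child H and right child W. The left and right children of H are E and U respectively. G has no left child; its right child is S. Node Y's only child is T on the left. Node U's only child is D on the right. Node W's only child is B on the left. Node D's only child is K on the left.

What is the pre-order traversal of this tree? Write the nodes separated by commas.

Pre-order visits the node, then its left subtree, then its right subtree.
Visit Q.
At Q: go left to R.
  Visit R.
  At R: go left to A.
    Visit A.
    At A: no left child.
    At A: go right to L.
      Visit L.
      At L: go left to H.
        Visit H.
        At H: go left to E.
          E is a leaf — visit E.
        At H: go right to U.
          Visit U.
          At U: no left child.
          At U: go right to D.
            Visit D.
            At D: go left to K.
              K is a leaf — visit K.
            At D: no right child.
      At L: go right to W.
        Visit W.
        At W: go left to B.
          B is a leaf — visit B.
        At W: no right child.
  At R: no right child.
At Q: go right to Z.
  Visit Z.
  At Z: go left to Y.
    Visit Y.
    At Y: go left to T.
      T is a leaf — visit T.
    At Y: no right child.
  At Z: go right to G.
    Visit G.
    At G: no left child.
    At G: go right to S.
      S is a leaf — visit S.

Q, R, A, L, H, E, U, D, K, W, B, Z, Y, T, G, S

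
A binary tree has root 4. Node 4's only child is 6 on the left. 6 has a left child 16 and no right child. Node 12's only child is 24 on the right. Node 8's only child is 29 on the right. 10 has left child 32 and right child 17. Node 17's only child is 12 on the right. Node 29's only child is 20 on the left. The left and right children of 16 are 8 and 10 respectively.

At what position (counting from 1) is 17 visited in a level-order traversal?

8

Level-order visits nodes level by level from the root, left to right within each level.
Level 0: 4
Level 1: 6
Level 2: 16
Level 3: 8, 10
Level 4: 29, 32, 17
Level 5: 20, 12
Level 6: 24
Full level-order sequence: 4, 6, 16, 8, 10, 29, 32, 17, 20, 12, 24.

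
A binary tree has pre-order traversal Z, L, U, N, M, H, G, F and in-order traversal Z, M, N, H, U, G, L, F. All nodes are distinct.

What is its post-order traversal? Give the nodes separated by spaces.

The first element of pre-order is the root; it splits in-order into left and right subtrees.
Root Z: left subtree has 0 nodes { }, right has 7 {M, N, H, U, G, L, F}.
  Root L: left subtree has 5 nodes {M, N, H, U, G}, right has 1 {F}.
    Root U: left subtree has 3 nodes {M, N, H}, right has 1 {G}.
      Root N: left subtree has 1 node {M}, right has 1 {H}.

M H N G U F L Z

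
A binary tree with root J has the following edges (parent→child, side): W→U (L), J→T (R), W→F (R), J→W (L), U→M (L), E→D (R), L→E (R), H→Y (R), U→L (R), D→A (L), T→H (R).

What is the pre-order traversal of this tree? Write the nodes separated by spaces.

J W U M L E D A F T H Y

Pre-order visits the node, then its left subtree, then its right subtree.
Visit J.
At J: go left to W.
  Visit W.
  At W: go left to U.
    Visit U.
    At U: go left to M.
      M is a leaf — visit M.
    At U: go right to L.
      Visit L.
      At L: no left child.
      At L: go right to E.
        Visit E.
        At E: no left child.
        At E: go right to D.
          Visit D.
          At D: go left to A.
            A is a leaf — visit A.
          At D: no right child.
  At W: go right to F.
    F is a leaf — visit F.
At J: go right to T.
  Visit T.
  At T: no left child.
  At T: go right to H.
    Visit H.
    At H: no left child.
    At H: go right to Y.
      Y is a leaf — visit Y.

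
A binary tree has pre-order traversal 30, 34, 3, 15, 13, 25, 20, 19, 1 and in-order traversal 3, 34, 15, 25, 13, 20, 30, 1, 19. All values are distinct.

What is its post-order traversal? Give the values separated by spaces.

3 25 20 13 15 34 1 19 30

The first element of pre-order is the root; it splits in-order into left and right subtrees.
Root 30: left subtree has 6 nodes {3, 34, 15, 25, 13, 20}, right has 2 {1, 19}.
  Root 34: left subtree has 1 node {3}, right has 4 {15, 25, 13, 20}.
    Root 15: left subtree has 0 nodes { }, right has 3 {25, 13, 20}.
      Root 13: left subtree has 1 node {25}, right has 1 {20}.
  Root 19: left subtree has 1 node {1}, right has 0 { }.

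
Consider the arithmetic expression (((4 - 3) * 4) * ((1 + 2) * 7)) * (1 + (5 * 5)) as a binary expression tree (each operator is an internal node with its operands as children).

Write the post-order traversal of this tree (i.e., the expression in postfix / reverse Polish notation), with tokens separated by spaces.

Post-order on an expression tree gives postfix notation: for each operator, emit left operand, right operand, then the operator.

4 3 - 4 * 1 2 + 7 * * 1 5 5 * + *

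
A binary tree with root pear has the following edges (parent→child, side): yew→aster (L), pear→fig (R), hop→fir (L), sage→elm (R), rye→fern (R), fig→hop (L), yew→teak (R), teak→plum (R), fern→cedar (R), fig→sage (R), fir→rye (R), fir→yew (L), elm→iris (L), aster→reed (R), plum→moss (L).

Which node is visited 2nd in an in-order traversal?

aster

In-order visits the left subtree, then the node, then the right subtree.
At pear: no left child.
Visit pear.
At pear: go right to fig.
  At fig: go left to hop.
    At hop: go left to fir.
      At fir: go left to yew.
        At yew: go left to aster.
          At aster: no left child.
          Visit aster.
          At aster: go right to reed.
            reed is a leaf — visit reed.
        Visit yew.
        At yew: go right to teak.
          At teak: no left child.
          Visit teak.
          At teak: go right to plum.
            At plum: go left to moss.
              moss is a leaf — visit moss.
            Visit plum.
            At plum: no right child.
      Visit fir.
      At fir: go right to rye.
        At rye: no left child.
        Visit rye.
        At rye: go right to fern.
          At fern: no left child.
          Visit fern.
          At fern: go right to cedar.
            cedar is a leaf — visit cedar.
    Visit hop.
    At hop: no right child.
  Visit fig.
  At fig: go right to sage.
    At sage: no left child.
    Visit sage.
    At sage: go right to elm.
      At elm: go left to iris.
        iris is a leaf — visit iris.
      Visit elm.
      At elm: no right child.
Full in-order sequence: pear, aster, reed, yew, teak, moss, plum, fir, rye, fern, cedar, hop, fig, sage, iris, elm.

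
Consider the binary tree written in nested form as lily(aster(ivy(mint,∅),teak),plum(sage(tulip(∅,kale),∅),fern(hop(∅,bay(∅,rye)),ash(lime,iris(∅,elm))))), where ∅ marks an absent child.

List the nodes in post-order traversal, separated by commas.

mint, ivy, teak, aster, kale, tulip, sage, rye, bay, hop, lime, elm, iris, ash, fern, plum, lily

Post-order visits the left subtree, then the right subtree, then the node.
At lily: go left to aster.
  At aster: go left to ivy.
    At ivy: go left to mint.
      mint is a leaf — visit mint.
    At ivy: no right child.
    Visit ivy.
  At aster: go right to teak.
    teak is a leaf — visit teak.
  Visit aster.
At lily: go right to plum.
  At plum: go left to sage.
    At sage: go left to tulip.
      At tulip: no left child.
      At tulip: go right to kale.
        kale is a leaf — visit kale.
      Visit tulip.
    At sage: no right child.
    Visit sage.
  At plum: go right to fern.
    At fern: go left to hop.
      At hop: no left child.
      At hop: go right to bay.
        At bay: no left child.
        At bay: go right to rye.
          rye is a leaf — visit rye.
        Visit bay.
      Visit hop.
    At fern: go right to ash.
      At ash: go left to lime.
        lime is a leaf — visit lime.
      At ash: go right to iris.
        At iris: no left child.
        At iris: go right to elm.
          elm is a leaf — visit elm.
        Visit iris.
      Visit ash.
    Visit fern.
  Visit plum.
Visit lily.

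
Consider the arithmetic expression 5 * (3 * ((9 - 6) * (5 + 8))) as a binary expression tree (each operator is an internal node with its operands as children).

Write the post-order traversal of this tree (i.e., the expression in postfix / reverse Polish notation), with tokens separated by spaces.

5 3 9 6 - 5 8 + * * *

Post-order on an expression tree gives postfix notation: for each operator, emit left operand, right operand, then the operator.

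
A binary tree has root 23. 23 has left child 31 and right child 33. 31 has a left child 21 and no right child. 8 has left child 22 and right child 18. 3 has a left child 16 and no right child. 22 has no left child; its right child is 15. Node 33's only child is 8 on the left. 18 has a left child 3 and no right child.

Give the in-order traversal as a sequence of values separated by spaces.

21 31 23 22 15 8 16 3 18 33

In-order visits the left subtree, then the node, then the right subtree.
At 23: go left to 31.
  At 31: go left to 21.
    21 is a leaf — visit 21.
  Visit 31.
  At 31: no right child.
Visit 23.
At 23: go right to 33.
  At 33: go left to 8.
    At 8: go left to 22.
      At 22: no left child.
      Visit 22.
      At 22: go right to 15.
        15 is a leaf — visit 15.
    Visit 8.
    At 8: go right to 18.
      At 18: go left to 3.
        At 3: go left to 16.
          16 is a leaf — visit 16.
        Visit 3.
        At 3: no right child.
      Visit 18.
      At 18: no right child.
  Visit 33.
  At 33: no right child.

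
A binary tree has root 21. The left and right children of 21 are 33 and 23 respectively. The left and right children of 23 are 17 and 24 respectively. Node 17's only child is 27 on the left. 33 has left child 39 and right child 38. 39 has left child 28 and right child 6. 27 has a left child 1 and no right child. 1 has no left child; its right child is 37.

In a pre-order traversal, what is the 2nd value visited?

Pre-order visits the node, then its left subtree, then its right subtree.
Visit 21.
At 21: go left to 33.
  Visit 33.
  At 33: go left to 39.
    Visit 39.
    At 39: go left to 28.
      28 is a leaf — visit 28.
    At 39: go right to 6.
      6 is a leaf — visit 6.
  At 33: go right to 38.
    38 is a leaf — visit 38.
At 21: go right to 23.
  Visit 23.
  At 23: go left to 17.
    Visit 17.
    At 17: go left to 27.
      Visit 27.
      At 27: go left to 1.
        Visit 1.
        At 1: no left child.
        At 1: go right to 37.
          37 is a leaf — visit 37.
      At 27: no right child.
    At 17: no right child.
  At 23: go right to 24.
    24 is a leaf — visit 24.
Full pre-order sequence: 21, 33, 39, 28, 6, 38, 23, 17, 27, 1, 37, 24.

33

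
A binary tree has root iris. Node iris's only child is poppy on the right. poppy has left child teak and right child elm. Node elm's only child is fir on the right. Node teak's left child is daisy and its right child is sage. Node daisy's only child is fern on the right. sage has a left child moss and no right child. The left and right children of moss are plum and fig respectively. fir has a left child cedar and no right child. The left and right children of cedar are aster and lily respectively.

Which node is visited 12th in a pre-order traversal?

cedar

Pre-order visits the node, then its left subtree, then its right subtree.
Visit iris.
At iris: no left child.
At iris: go right to poppy.
  Visit poppy.
  At poppy: go left to teak.
    Visit teak.
    At teak: go left to daisy.
      Visit daisy.
      At daisy: no left child.
      At daisy: go right to fern.
        fern is a leaf — visit fern.
    At teak: go right to sage.
      Visit sage.
      At sage: go left to moss.
        Visit moss.
        At moss: go left to plum.
          plum is a leaf — visit plum.
        At moss: go right to fig.
          fig is a leaf — visit fig.
      At sage: no right child.
  At poppy: go right to elm.
    Visit elm.
    At elm: no left child.
    At elm: go right to fir.
      Visit fir.
      At fir: go left to cedar.
        Visit cedar.
        At cedar: go left to aster.
          aster is a leaf — visit aster.
        At cedar: go right to lily.
          lily is a leaf — visit lily.
      At fir: no right child.
Full pre-order sequence: iris, poppy, teak, daisy, fern, sage, moss, plum, fig, elm, fir, cedar, aster, lily.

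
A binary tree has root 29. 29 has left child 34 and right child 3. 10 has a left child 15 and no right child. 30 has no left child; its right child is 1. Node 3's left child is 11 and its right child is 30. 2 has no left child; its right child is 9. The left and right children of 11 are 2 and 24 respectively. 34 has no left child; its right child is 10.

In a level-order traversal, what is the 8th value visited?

2

Level-order visits nodes level by level from the root, left to right within each level.
Level 0: 29
Level 1: 34, 3
Level 2: 10, 11, 30
Level 3: 15, 2, 24, 1
Level 4: 9
Full level-order sequence: 29, 34, 3, 10, 11, 30, 15, 2, 24, 1, 9.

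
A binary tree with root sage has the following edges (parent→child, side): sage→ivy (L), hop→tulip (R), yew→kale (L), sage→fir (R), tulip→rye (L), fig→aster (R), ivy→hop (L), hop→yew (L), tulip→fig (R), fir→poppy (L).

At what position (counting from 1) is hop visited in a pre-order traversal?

Pre-order visits the node, then its left subtree, then its right subtree.
Visit sage.
At sage: go left to ivy.
  Visit ivy.
  At ivy: go left to hop.
    Visit hop.
    At hop: go left to yew.
      Visit yew.
      At yew: go left to kale.
        kale is a leaf — visit kale.
      At yew: no right child.
    At hop: go right to tulip.
      Visit tulip.
      At tulip: go left to rye.
        rye is a leaf — visit rye.
      At tulip: go right to fig.
        Visit fig.
        At fig: no left child.
        At fig: go right to aster.
          aster is a leaf — visit aster.
  At ivy: no right child.
At sage: go right to fir.
  Visit fir.
  At fir: go left to poppy.
    poppy is a leaf — visit poppy.
  At fir: no right child.
Full pre-order sequence: sage, ivy, hop, yew, kale, tulip, rye, fig, aster, fir, poppy.

3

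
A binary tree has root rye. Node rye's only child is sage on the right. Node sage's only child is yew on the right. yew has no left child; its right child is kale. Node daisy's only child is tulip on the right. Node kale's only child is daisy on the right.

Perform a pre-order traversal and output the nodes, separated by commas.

Pre-order visits the node, then its left subtree, then its right subtree.
Visit rye.
At rye: no left child.
At rye: go right to sage.
  Visit sage.
  At sage: no left child.
  At sage: go right to yew.
    Visit yew.
    At yew: no left child.
    At yew: go right to kale.
      Visit kale.
      At kale: no left child.
      At kale: go right to daisy.
        Visit daisy.
        At daisy: no left child.
        At daisy: go right to tulip.
          tulip is a leaf — visit tulip.

rye, sage, yew, kale, daisy, tulip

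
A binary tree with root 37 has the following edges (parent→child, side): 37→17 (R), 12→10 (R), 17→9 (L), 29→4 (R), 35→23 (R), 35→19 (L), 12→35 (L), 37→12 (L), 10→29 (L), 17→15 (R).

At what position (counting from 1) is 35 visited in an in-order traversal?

In-order visits the left subtree, then the node, then the right subtree.
At 37: go left to 12.
  At 12: go left to 35.
    At 35: go left to 19.
      19 is a leaf — visit 19.
    Visit 35.
    At 35: go right to 23.
      23 is a leaf — visit 23.
  Visit 12.
  At 12: go right to 10.
    At 10: go left to 29.
      At 29: no left child.
      Visit 29.
      At 29: go right to 4.
        4 is a leaf — visit 4.
    Visit 10.
    At 10: no right child.
Visit 37.
At 37: go right to 17.
  At 17: go left to 9.
    9 is a leaf — visit 9.
  Visit 17.
  At 17: go right to 15.
    15 is a leaf — visit 15.
Full in-order sequence: 19, 35, 23, 12, 29, 4, 10, 37, 9, 17, 15.

2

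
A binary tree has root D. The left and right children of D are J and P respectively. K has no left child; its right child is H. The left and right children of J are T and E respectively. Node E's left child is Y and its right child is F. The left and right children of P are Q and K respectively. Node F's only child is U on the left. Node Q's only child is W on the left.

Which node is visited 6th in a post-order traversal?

Post-order visits the left subtree, then the right subtree, then the node.
At D: go left to J.
  At J: go left to T.
    T is a leaf — visit T.
  At J: go right to E.
    At E: go left to Y.
      Y is a leaf — visit Y.
    At E: go right to F.
      At F: go left to U.
        U is a leaf — visit U.
      At F: no right child.
      Visit F.
    Visit E.
  Visit J.
At D: go right to P.
  At P: go left to Q.
    At Q: go left to W.
      W is a leaf — visit W.
    At Q: no right child.
    Visit Q.
  At P: go right to K.
    At K: no left child.
    At K: go right to H.
      H is a leaf — visit H.
    Visit K.
  Visit P.
Visit D.
Full post-order sequence: T, Y, U, F, E, J, W, Q, H, K, P, D.

J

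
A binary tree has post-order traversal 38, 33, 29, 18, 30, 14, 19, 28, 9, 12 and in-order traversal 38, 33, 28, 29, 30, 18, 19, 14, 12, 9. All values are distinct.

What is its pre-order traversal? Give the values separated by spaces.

12 28 33 38 19 30 29 18 14 9

The last element of post-order is the root; it splits in-order into left and right subtrees.
Root 12: left subtree has 8 nodes {38, 33, 28, 29, 30, 18, 19, 14}, right has 1 {9}.
  Root 28: left subtree has 2 nodes {38, 33}, right has 5 {29, 30, 18, 19, 14}.
    Root 33: left subtree has 1 node {38}, right has 0 { }.
    Root 19: left subtree has 3 nodes {29, 30, 18}, right has 1 {14}.
      Root 30: left subtree has 1 node {29}, right has 1 {18}.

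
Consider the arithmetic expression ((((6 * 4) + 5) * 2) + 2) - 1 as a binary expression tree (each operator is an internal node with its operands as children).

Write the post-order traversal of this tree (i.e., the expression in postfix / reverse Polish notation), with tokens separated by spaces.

6 4 * 5 + 2 * 2 + 1 -

Post-order on an expression tree gives postfix notation: for each operator, emit left operand, right operand, then the operator.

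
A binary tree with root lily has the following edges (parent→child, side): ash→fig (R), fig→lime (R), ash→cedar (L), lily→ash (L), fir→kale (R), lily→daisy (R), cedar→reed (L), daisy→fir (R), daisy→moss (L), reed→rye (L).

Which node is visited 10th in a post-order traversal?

daisy

Post-order visits the left subtree, then the right subtree, then the node.
At lily: go left to ash.
  At ash: go left to cedar.
    At cedar: go left to reed.
      At reed: go left to rye.
        rye is a leaf — visit rye.
      At reed: no right child.
      Visit reed.
    At cedar: no right child.
    Visit cedar.
  At ash: go right to fig.
    At fig: no left child.
    At fig: go right to lime.
      lime is a leaf — visit lime.
    Visit fig.
  Visit ash.
At lily: go right to daisy.
  At daisy: go left to moss.
    moss is a leaf — visit moss.
  At daisy: go right to fir.
    At fir: no left child.
    At fir: go right to kale.
      kale is a leaf — visit kale.
    Visit fir.
  Visit daisy.
Visit lily.
Full post-order sequence: rye, reed, cedar, lime, fig, ash, moss, kale, fir, daisy, lily.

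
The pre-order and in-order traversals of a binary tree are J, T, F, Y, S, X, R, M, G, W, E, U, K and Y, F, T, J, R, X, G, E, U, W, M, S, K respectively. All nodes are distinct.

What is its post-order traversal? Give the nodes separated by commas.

The first element of pre-order is the root; it splits in-order into left and right subtrees.
Root J: left subtree has 3 nodes {Y, F, T}, right has 9 {R, X, G, E, U, W, M, S, K}.
  Root T: left subtree has 2 nodes {Y, F}, right has 0 { }.
    Root F: left subtree has 1 node {Y}, right has 0 { }.
  Root S: left subtree has 7 nodes {R, X, G, E, U, W, M}, right has 1 {K}.
    Root X: left subtree has 1 node {R}, right has 5 {G, E, U, W, M}.
      Root M: left subtree has 4 nodes {G, E, U, W}, right has 0 { }.
        Root G: left subtree has 0 nodes { }, right has 3 {E, U, W}.
          Root W: left subtree has 2 nodes {E, U}, right has 0 { }.
            Root E: left subtree has 0 nodes { }, right has 1 {U}.

Y, F, T, R, U, E, W, G, M, X, K, S, J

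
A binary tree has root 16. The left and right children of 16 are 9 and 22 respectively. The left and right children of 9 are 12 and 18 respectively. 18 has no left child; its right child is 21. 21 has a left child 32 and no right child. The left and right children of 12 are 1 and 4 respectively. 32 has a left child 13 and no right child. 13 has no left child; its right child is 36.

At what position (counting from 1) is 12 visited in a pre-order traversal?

3

Pre-order visits the node, then its left subtree, then its right subtree.
Visit 16.
At 16: go left to 9.
  Visit 9.
  At 9: go left to 12.
    Visit 12.
    At 12: go left to 1.
      1 is a leaf — visit 1.
    At 12: go right to 4.
      4 is a leaf — visit 4.
  At 9: go right to 18.
    Visit 18.
    At 18: no left child.
    At 18: go right to 21.
      Visit 21.
      At 21: go left to 32.
        Visit 32.
        At 32: go left to 13.
          Visit 13.
          At 13: no left child.
          At 13: go right to 36.
            36 is a leaf — visit 36.
        At 32: no right child.
      At 21: no right child.
At 16: go right to 22.
  22 is a leaf — visit 22.
Full pre-order sequence: 16, 9, 12, 1, 4, 18, 21, 32, 13, 36, 22.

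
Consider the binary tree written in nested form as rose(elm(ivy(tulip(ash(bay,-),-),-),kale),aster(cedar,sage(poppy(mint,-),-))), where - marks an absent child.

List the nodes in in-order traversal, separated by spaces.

In-order visits the left subtree, then the node, then the right subtree.
At rose: go left to elm.
  At elm: go left to ivy.
    At ivy: go left to tulip.
      At tulip: go left to ash.
        At ash: go left to bay.
          bay is a leaf — visit bay.
        Visit ash.
        At ash: no right child.
      Visit tulip.
      At tulip: no right child.
    Visit ivy.
    At ivy: no right child.
  Visit elm.
  At elm: go right to kale.
    kale is a leaf — visit kale.
Visit rose.
At rose: go right to aster.
  At aster: go left to cedar.
    cedar is a leaf — visit cedar.
  Visit aster.
  At aster: go right to sage.
    At sage: go left to poppy.
      At poppy: go left to mint.
        mint is a leaf — visit mint.
      Visit poppy.
      At poppy: no right child.
    Visit sage.
    At sage: no right child.

bay ash tulip ivy elm kale rose cedar aster mint poppy sage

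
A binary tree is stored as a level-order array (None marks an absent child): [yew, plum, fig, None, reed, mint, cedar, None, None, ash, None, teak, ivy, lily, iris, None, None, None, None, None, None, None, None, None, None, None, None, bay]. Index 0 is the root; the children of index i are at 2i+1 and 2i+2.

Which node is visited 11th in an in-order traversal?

In-order visits the left subtree, then the node, then the right subtree.
At yew: go left to plum.
  At plum: no left child.
  Visit plum.
  At plum: go right to reed.
    At reed: go left to ash.
      ash is a leaf — visit ash.
    Visit reed.
    At reed: no right child.
Visit yew.
At yew: go right to fig.
  At fig: go left to mint.
    At mint: go left to teak.
      teak is a leaf — visit teak.
    Visit mint.
    At mint: go right to ivy.
      ivy is a leaf — visit ivy.
  Visit fig.
  At fig: go right to cedar.
    At cedar: go left to lily.
      At lily: go left to bay.
        bay is a leaf — visit bay.
      Visit lily.
      At lily: no right child.
    Visit cedar.
    At cedar: go right to iris.
      iris is a leaf — visit iris.
Full in-order sequence: plum, ash, reed, yew, teak, mint, ivy, fig, bay, lily, cedar, iris.

cedar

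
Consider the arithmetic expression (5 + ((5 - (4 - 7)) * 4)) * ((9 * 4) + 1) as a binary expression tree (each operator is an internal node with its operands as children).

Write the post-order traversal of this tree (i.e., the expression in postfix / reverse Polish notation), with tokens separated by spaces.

5 5 4 7 - - 4 * + 9 4 * 1 + *

Post-order on an expression tree gives postfix notation: for each operator, emit left operand, right operand, then the operator.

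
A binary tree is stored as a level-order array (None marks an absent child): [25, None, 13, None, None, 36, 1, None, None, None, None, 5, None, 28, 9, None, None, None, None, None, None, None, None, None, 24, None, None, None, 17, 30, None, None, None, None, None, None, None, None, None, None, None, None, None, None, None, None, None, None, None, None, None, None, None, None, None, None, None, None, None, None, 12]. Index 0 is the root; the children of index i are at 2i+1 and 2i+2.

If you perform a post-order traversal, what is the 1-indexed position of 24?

1

Post-order visits the left subtree, then the right subtree, then the node.
At 25: no left child.
At 25: go right to 13.
  At 13: go left to 36.
    At 36: go left to 5.
      At 5: no left child.
      At 5: go right to 24.
        24 is a leaf — visit 24.
      Visit 5.
    At 36: no right child.
    Visit 36.
  At 13: go right to 1.
    At 1: go left to 28.
      At 28: no left child.
      At 28: go right to 17.
        17 is a leaf — visit 17.
      Visit 28.
    At 1: go right to 9.
      At 9: go left to 30.
        At 30: no left child.
        At 30: go right to 12.
          12 is a leaf — visit 12.
        Visit 30.
      At 9: no right child.
      Visit 9.
    Visit 1.
  Visit 13.
Visit 25.
Full post-order sequence: 24, 5, 36, 17, 28, 12, 30, 9, 1, 13, 25.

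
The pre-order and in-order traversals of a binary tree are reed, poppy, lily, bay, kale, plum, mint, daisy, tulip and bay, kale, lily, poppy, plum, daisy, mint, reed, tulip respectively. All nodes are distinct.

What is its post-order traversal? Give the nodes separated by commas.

kale, bay, lily, daisy, mint, plum, poppy, tulip, reed

The first element of pre-order is the root; it splits in-order into left and right subtrees.
Root reed: left subtree has 7 nodes {bay, kale, lily, poppy, plum, daisy, mint}, right has 1 {tulip}.
  Root poppy: left subtree has 3 nodes {bay, kale, lily}, right has 3 {plum, daisy, mint}.
    Root lily: left subtree has 2 nodes {bay, kale}, right has 0 { }.
      Root bay: left subtree has 0 nodes { }, right has 1 {kale}.
    Root plum: left subtree has 0 nodes { }, right has 2 {daisy, mint}.
      Root mint: left subtree has 1 node {daisy}, right has 0 { }.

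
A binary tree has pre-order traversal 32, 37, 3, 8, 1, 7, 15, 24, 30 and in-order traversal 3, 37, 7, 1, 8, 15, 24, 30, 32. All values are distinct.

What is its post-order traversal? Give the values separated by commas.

3, 7, 1, 30, 24, 15, 8, 37, 32

The first element of pre-order is the root; it splits in-order into left and right subtrees.
Root 32: left subtree has 8 nodes {3, 37, 7, 1, 8, 15, 24, 30}, right has 0 { }.
  Root 37: left subtree has 1 node {3}, right has 6 {7, 1, 8, 15, 24, 30}.
    Root 8: left subtree has 2 nodes {7, 1}, right has 3 {15, 24, 30}.
      Root 1: left subtree has 1 node {7}, right has 0 { }.
      Root 15: left subtree has 0 nodes { }, right has 2 {24, 30}.
        Root 24: left subtree has 0 nodes { }, right has 1 {30}.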